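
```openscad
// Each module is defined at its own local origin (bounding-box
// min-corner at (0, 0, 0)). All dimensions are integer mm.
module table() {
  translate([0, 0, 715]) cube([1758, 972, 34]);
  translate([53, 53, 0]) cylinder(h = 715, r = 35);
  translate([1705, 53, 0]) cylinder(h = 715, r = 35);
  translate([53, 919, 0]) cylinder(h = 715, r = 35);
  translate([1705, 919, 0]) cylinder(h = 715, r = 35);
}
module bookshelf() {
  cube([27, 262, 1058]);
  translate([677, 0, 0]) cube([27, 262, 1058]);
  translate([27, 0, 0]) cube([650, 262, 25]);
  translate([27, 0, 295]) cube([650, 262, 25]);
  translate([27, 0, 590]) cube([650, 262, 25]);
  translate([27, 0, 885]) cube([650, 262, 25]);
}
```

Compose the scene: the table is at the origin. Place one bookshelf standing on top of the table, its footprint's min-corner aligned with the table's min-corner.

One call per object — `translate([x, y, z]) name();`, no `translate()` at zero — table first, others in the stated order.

table();
translate([0, 0, 749]) bookshelf();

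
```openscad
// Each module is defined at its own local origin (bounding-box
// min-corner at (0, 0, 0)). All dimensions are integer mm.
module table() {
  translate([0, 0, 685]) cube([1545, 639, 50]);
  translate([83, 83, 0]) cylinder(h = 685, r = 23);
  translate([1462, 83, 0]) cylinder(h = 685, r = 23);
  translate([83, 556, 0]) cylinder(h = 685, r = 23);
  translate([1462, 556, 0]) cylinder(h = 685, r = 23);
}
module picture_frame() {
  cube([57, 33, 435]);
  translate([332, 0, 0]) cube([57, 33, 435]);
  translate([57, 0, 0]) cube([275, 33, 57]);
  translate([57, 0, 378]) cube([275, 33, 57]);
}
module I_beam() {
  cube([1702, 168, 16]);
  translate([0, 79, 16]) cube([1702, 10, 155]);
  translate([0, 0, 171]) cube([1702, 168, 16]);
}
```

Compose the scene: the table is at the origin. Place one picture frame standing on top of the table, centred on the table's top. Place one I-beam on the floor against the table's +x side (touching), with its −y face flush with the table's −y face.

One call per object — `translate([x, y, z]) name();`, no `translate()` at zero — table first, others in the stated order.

table();
translate([578, 303, 735]) picture_frame();
translate([1545, 0, 0]) I_beam();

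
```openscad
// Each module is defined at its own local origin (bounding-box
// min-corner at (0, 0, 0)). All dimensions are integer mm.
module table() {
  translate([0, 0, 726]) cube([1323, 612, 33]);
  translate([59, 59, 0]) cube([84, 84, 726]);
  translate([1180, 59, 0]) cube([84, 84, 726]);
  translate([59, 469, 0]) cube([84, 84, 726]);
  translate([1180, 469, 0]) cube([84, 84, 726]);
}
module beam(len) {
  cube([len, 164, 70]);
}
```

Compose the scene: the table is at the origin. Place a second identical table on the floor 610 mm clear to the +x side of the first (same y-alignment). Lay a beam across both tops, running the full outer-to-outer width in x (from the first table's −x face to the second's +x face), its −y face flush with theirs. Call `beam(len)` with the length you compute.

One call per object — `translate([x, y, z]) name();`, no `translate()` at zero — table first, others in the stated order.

table();
translate([1933, 0, 0]) table();
translate([0, 0, 759]) beam(3256);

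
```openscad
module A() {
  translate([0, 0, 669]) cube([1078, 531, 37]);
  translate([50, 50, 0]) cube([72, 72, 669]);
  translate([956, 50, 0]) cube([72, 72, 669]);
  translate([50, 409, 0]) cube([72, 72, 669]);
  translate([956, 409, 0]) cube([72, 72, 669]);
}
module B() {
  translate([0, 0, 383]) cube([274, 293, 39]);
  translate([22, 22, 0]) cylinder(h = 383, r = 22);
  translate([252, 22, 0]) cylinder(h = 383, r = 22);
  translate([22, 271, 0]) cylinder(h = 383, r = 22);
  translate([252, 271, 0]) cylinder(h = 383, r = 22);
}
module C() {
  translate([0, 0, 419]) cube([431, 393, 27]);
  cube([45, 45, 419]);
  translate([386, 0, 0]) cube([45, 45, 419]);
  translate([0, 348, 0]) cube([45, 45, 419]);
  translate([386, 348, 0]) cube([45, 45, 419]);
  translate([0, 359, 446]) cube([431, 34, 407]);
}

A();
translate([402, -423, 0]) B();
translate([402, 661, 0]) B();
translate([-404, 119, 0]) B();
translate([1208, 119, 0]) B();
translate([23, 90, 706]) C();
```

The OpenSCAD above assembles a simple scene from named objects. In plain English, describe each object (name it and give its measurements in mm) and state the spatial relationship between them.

A is a table with a 1078×531 mm rectangular top, 37 mm thick, top surface at z = 706 mm, supported by four 72×72 mm square legs, each inset 50 mm from the nearest pair of top edges, running from the floor.

B is a simple wooden stool: a rectangular seat 274 mm (x) by 293 mm (y), 39 mm thick, top face at z = 422 mm, on four round legs, each 44 mm in diameter. The legs rest on z = 0, each leg's axis is inset half a diameter from the nearest pair of seat edges (so the leg's bounding box is flush with the corner).

C is a chair. The seat is a 431×393×27 mm slab with its top at z = 446 mm, on four 45×45 mm corner legs (flush with the seat edges, standing on z = 0). A flat backrest 34 mm thick, 407 mm tall, spans the full seat width and rises from the seat top along its +y edge, rear face flush with the rear of the seat.

Four stools sit around the table at the −y, +y, −x, +x sides. The chair is on top of the table.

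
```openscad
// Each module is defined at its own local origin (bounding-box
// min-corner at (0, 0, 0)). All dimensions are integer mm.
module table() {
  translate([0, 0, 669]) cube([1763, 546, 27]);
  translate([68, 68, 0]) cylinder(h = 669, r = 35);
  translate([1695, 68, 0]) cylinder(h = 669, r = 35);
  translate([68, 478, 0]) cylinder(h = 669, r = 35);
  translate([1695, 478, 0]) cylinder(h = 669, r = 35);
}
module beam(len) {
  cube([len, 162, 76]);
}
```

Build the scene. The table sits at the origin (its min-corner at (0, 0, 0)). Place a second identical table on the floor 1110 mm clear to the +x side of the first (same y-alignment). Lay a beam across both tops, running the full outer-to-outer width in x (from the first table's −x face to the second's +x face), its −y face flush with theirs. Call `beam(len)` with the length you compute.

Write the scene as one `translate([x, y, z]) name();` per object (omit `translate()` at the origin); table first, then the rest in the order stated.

table();
translate([2873, 0, 0]) table();
translate([0, 0, 696]) beam(4636);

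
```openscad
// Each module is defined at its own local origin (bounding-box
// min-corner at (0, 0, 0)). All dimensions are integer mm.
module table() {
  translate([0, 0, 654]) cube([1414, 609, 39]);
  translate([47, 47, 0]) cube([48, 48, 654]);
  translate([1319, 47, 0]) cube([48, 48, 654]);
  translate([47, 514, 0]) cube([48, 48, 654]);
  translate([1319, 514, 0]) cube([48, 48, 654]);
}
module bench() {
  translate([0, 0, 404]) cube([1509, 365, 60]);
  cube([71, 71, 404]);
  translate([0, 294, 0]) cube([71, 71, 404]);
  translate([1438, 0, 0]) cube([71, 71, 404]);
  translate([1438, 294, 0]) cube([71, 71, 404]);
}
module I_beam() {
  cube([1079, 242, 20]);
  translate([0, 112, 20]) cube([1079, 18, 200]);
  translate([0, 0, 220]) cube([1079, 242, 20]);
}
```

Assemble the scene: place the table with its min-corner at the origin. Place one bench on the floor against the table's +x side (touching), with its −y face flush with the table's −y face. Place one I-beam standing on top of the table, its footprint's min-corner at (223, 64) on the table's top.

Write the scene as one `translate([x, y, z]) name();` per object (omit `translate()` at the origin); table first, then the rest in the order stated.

table();
translate([1414, 0, 0]) bench();
translate([223, 64, 693]) I_beam();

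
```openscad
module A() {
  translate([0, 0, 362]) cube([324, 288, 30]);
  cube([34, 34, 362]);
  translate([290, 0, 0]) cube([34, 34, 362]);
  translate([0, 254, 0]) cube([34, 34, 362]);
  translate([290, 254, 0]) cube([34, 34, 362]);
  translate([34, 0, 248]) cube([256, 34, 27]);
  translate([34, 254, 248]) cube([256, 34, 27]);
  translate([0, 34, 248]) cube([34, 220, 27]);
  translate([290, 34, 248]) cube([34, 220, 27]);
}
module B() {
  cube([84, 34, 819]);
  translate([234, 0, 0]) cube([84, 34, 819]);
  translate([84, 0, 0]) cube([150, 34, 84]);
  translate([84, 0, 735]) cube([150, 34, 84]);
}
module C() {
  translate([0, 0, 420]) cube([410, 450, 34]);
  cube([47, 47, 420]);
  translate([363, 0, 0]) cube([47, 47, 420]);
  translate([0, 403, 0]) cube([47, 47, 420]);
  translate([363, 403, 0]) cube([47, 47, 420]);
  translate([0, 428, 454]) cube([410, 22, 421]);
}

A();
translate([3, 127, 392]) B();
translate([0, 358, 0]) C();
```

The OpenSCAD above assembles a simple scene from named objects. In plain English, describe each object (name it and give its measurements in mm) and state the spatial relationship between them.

A is a simple wooden stool: a rectangular seat 324 mm (x) by 288 mm (y), 30 mm thick, top face at z = 392 mm, on four square legs, each 34×34 mm in cross-section. The legs rest on z = 0, each flush with a corner of the seat. Four stretchers, 34 mm wide and 27 mm tall, connect adjacent legs with their undersides at z = 248 mm, each running between the inner faces of the legs it joins and aligned with the legs' outer faces on the other axis.

B is a rectangular picture frame lying in the x–z plane (depth along y). The opening is 150 mm wide (x) by 651 mm tall (z), surrounded by a border 84 mm wide on all four sides. The frame is 34 mm deep and is made of two full-height vertical stiles with two horizontal rails fitted between them.

C is a chair: 410×450 mm seat, 34 mm thick, top at z = 454 mm, on four 47 mm square corner legs flush with the seat edges. A 22 mm thick backrest slab spans the full seat width, extending 421 mm above the seat top, its back face flush with the seat's +y edge.

The picture frame is on top of the stool, centred. The chair is on the floor beside the stool on its +y side.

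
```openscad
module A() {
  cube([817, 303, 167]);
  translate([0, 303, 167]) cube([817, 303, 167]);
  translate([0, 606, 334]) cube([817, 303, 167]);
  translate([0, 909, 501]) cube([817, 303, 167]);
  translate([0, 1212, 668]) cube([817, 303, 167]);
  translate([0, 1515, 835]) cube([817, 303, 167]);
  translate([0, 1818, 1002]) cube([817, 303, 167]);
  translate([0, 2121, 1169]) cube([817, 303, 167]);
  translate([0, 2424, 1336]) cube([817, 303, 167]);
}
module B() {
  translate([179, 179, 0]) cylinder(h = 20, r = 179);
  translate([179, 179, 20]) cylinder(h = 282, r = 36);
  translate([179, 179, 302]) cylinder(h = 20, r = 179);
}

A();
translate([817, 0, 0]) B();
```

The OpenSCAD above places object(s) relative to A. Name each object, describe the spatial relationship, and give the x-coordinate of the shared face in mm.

A is a staircase. B is a spool. The spool is against the staircase's +x side, with their −y faces flush. The x-coordinate of the shared face is 817 mm.

The staircase's +x face and the spool's −x face are both at x = 817 mm.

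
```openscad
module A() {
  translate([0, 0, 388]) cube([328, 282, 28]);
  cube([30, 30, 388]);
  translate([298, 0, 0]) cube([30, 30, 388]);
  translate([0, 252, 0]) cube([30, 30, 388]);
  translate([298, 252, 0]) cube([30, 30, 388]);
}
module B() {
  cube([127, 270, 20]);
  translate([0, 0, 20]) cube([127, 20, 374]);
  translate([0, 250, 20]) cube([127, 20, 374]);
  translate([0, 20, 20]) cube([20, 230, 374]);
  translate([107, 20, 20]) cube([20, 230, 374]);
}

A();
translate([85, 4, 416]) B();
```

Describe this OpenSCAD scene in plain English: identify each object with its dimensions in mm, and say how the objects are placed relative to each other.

A is a four-legged stool. The seat is 328×282 mm, 28 mm thick, top at z = 416 mm. It stands on four square legs, each 30×30 mm in cross-section, from z = 0 to the seat underside, each flush with a corner of the seat.

B is an open-topped rectangular box: outside dimensions 127×270×394 mm, with a uniform wall and base thickness of 20 mm. The base is a full 127×270 slab on the floor; four walls sit on top of the base. The front and back walls (the −y and +y sides) span the full width; the two side walls fit between them.

The open box is on top of the stool.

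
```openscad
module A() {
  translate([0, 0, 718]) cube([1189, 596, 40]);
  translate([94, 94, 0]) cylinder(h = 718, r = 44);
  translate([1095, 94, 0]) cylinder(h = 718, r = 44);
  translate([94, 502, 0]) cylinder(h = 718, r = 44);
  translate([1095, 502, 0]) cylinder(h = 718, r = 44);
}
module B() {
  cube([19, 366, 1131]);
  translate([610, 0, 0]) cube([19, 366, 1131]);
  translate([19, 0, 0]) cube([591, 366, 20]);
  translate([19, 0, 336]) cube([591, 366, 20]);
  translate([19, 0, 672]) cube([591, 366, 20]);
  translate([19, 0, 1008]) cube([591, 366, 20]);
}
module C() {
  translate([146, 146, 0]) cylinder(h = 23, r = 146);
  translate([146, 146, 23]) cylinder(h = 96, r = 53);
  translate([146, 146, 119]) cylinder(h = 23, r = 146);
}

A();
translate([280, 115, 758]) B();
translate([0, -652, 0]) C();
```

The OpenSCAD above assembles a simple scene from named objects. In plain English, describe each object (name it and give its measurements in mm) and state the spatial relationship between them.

A is a table with a 1189×596 mm rectangular top, 40 mm thick, top surface at z = 758 mm, supported by four round legs of 88 mm diameter, each leg's bounding box inset 50 mm from the nearest pair of top edges, running from the floor.

B is a bookshelf 629 mm wide overall, 366 mm deep and 1131 mm tall. The two sides are 19 mm thick vertical panels. 4 horizontal shelves of 20 mm thickness span between the inner faces of the sides; the lowest shelf sits on the floor and shelves are stacked with a clear vertical gap of 316 mm between each pair.

C is a spool: two coaxial disc flanges of radius 146 mm and thickness 23 mm, joined by a core cylinder of radius 53 mm and height 96 mm. The lower flange rests on z = 0 and the three cylinders share a vertical axis.

The bookshelf is on top of the table, centred. The spool is on the floor beside the table on its −y side.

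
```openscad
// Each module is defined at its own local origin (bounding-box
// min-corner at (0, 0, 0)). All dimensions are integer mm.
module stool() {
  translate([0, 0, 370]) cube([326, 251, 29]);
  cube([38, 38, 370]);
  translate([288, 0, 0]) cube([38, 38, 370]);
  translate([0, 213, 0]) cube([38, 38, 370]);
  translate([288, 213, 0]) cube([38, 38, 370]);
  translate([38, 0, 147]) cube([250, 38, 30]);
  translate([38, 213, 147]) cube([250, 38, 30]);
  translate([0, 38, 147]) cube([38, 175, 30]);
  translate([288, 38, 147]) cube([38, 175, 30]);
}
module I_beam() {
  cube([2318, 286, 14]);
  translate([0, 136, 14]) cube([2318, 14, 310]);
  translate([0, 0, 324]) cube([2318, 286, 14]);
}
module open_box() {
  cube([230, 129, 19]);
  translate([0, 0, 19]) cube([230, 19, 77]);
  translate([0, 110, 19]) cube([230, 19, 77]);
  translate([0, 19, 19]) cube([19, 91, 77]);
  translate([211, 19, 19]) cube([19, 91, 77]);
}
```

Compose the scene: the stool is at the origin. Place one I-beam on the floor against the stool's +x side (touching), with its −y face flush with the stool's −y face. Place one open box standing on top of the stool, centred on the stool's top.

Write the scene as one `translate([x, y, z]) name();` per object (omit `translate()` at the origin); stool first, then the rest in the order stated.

stool();
translate([326, 0, 0]) I_beam();
translate([48, 61, 399]) open_box();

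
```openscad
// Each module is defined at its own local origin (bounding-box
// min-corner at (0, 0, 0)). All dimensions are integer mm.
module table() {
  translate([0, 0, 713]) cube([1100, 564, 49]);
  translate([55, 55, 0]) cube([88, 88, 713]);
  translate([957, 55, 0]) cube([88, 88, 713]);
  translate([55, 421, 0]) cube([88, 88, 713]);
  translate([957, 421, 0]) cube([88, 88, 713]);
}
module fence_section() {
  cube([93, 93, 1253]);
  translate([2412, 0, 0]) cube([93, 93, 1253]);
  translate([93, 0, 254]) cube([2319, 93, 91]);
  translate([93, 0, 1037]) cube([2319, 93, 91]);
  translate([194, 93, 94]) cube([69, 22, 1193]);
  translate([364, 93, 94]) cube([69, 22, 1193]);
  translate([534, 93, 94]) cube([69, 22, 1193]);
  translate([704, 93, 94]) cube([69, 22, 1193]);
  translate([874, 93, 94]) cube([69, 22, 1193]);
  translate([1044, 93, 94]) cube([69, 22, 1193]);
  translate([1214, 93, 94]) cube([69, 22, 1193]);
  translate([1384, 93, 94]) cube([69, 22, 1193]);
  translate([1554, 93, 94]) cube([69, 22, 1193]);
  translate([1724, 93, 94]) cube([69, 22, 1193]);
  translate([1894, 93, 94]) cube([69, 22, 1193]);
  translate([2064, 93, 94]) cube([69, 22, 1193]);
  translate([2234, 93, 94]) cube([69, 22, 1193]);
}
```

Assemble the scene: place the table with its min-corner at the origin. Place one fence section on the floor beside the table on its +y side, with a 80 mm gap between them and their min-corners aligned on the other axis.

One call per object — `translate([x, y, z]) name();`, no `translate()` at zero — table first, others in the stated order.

table();
translate([0, 644, 0]) fence_section();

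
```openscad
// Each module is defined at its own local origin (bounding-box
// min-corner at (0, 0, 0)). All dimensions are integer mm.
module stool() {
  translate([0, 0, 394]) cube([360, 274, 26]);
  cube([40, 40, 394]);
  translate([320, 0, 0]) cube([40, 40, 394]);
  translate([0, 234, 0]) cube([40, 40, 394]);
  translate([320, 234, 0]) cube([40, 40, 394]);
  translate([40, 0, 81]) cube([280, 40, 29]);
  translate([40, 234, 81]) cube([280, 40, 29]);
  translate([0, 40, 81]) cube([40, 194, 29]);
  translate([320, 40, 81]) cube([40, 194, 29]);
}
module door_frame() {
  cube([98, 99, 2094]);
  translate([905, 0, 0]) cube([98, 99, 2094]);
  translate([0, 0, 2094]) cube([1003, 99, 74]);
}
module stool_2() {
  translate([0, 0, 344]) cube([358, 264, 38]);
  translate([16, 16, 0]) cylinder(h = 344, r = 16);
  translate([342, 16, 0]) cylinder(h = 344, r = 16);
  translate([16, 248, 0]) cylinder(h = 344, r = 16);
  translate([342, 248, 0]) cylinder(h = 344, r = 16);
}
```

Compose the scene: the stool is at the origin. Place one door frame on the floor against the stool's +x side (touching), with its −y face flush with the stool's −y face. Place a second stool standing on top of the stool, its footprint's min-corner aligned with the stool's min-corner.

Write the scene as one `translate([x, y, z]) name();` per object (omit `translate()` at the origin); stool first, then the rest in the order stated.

stool();
translate([360, 0, 0]) door_frame();
translate([0, 0, 420]) stool_2();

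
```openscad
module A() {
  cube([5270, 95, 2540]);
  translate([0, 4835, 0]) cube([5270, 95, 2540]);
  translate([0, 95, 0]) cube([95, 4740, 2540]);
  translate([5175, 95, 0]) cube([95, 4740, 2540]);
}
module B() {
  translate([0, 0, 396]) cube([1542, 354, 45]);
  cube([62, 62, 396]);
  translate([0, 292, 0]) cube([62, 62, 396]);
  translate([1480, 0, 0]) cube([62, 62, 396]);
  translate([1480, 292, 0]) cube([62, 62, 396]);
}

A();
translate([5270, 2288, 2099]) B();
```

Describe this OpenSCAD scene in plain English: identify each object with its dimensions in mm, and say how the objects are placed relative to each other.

A is a box-shaped house frame (walls only): outside footprint 5270×4930 mm, wall height 2540 mm, wall thickness 95 mm. The two y-facing walls run the full x-width; the two x-facing walls fit between the inner faces of the y-facing walls.

B is a long wooden bench with a 1542 mm (x) × 354 mm (y) seat, 45 mm thick, its top surface 441 mm above the floor. Four 62 mm square legs at the seat corners, flush with the edges, run from z = 0 to the seat underside.

The bench is beside the house frame with their tops flush at z = 2540.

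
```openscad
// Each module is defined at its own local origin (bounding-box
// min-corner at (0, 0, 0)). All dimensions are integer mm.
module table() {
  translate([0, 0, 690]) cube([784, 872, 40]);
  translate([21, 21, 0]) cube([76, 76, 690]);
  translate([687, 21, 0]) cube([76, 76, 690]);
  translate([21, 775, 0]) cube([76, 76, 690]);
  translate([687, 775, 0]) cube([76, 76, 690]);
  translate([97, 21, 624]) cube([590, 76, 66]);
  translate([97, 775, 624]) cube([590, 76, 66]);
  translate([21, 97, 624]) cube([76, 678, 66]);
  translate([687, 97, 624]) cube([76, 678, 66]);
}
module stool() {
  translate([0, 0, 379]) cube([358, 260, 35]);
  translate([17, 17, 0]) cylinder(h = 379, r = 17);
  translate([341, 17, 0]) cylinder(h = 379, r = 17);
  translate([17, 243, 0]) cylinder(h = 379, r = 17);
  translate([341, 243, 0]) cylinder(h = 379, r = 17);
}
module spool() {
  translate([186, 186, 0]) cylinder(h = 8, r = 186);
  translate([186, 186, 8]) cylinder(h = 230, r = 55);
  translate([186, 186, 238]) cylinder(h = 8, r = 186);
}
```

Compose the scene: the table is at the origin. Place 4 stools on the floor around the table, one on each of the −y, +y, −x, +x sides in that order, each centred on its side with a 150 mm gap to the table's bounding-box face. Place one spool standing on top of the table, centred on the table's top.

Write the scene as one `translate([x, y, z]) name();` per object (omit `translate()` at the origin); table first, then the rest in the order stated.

table();
translate([213, -410, 0]) stool();
translate([213, 1022, 0]) stool();
translate([-508, 306, 0]) stool();
translate([934, 306, 0]) stool();
translate([206, 250, 730]) spool();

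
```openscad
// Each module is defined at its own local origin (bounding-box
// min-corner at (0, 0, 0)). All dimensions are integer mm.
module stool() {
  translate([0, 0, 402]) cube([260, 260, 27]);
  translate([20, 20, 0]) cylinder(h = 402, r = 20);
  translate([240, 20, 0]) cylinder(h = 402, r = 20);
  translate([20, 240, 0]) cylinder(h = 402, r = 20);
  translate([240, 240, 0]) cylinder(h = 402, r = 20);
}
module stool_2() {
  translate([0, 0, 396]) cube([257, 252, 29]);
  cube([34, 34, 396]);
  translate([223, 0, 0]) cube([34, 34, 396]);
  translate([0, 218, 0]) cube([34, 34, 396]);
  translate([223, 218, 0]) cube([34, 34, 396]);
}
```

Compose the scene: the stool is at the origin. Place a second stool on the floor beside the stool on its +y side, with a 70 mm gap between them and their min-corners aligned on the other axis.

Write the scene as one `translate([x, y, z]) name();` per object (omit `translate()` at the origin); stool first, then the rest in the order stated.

stool();
translate([0, 330, 0]) stool_2();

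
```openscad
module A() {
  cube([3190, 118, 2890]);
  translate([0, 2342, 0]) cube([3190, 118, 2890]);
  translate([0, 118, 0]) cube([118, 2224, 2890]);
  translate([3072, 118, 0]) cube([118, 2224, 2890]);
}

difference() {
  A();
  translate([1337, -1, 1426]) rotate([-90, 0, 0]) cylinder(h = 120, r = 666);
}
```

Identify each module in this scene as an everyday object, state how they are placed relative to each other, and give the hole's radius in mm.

The subtracted cylinder has r = 666 mm.

A is a house frame. The house frame has a circular hole through its front wall. The hole's radius is 666 mm.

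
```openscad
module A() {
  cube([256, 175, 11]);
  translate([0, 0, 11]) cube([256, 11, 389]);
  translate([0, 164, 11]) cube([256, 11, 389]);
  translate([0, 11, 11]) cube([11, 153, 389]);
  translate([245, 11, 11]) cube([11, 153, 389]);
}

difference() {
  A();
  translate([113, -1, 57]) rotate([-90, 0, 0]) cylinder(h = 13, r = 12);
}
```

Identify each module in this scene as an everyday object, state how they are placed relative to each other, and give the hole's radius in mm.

The subtracted cylinder has r = 12 mm.

A is an open box. The open box has a circular hole through its front wall. The hole's radius is 12 mm.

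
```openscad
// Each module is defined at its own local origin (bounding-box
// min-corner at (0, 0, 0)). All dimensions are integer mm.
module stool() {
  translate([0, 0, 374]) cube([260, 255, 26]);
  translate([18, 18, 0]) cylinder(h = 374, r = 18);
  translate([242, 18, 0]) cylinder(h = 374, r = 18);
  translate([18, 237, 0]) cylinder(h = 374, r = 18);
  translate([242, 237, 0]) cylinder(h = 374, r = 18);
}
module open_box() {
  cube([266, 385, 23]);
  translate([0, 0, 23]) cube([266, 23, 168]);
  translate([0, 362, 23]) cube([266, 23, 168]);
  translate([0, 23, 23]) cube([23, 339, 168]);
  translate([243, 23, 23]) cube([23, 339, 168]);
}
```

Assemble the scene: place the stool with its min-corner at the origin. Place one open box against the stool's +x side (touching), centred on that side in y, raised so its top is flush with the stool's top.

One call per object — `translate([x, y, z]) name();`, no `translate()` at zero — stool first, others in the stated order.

stool();
translate([260, -65, 209]) open_box();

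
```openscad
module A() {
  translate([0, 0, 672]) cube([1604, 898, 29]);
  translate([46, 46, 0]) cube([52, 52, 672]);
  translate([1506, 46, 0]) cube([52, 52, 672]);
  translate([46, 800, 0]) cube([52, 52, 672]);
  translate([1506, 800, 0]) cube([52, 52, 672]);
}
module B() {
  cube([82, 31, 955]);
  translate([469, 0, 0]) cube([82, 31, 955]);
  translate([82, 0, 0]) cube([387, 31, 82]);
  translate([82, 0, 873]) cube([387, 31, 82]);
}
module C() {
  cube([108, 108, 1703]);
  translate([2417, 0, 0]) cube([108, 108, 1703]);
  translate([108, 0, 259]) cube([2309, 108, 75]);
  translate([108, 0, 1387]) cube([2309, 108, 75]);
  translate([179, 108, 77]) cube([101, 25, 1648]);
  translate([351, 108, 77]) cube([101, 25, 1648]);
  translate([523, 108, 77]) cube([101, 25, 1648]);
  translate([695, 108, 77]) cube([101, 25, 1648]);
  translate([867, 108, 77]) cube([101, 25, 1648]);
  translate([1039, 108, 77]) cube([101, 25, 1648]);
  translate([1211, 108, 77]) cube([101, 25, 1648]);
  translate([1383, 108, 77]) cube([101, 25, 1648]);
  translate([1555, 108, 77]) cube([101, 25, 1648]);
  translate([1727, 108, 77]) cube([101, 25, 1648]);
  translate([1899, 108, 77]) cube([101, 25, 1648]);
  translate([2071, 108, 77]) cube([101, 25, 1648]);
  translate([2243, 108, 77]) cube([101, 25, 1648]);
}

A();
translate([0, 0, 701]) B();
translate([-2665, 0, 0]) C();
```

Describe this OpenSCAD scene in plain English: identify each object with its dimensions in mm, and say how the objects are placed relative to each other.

A is a table: top 1604 mm (x) × 898 mm (y), 29 mm thick, upper face at z = 701 mm, on four 52×52 mm square legs, each inset 46 mm from the nearest pair of top edges, running from z = 0 to the bottom of the top.

B is a picture frame with a 387×791 mm rectangular opening (x by z) and a uniform 82 mm border on every side. Frame depth is 31 mm along y. It is built from two vertical stiles running the full outside height and two horizontal rails spanning the gap between the stiles.

C is a fence section. Two 108×108 mm posts, 1703 mm tall, stand on the floor with a clear span of 2309 mm between their inner faces. Two horizontal rails of 108×75 mm section span the gap between the posts with their undersides at z = 259 mm and z = 1387 mm, flush with the posts' −y face. 13 pickets, each 101 mm wide, 25 mm thick and 1648 mm tall, are fixed to the +y face of the rails with their bottoms at z = 77 mm, evenly spaced across the span with equal gaps (rounded down to the nearest mm) at the −x end and between each pair — any rounding remainder accumulates at the +x end.

The picture frame is on top of the table. The fence section is on the floor beside the table on its −x side.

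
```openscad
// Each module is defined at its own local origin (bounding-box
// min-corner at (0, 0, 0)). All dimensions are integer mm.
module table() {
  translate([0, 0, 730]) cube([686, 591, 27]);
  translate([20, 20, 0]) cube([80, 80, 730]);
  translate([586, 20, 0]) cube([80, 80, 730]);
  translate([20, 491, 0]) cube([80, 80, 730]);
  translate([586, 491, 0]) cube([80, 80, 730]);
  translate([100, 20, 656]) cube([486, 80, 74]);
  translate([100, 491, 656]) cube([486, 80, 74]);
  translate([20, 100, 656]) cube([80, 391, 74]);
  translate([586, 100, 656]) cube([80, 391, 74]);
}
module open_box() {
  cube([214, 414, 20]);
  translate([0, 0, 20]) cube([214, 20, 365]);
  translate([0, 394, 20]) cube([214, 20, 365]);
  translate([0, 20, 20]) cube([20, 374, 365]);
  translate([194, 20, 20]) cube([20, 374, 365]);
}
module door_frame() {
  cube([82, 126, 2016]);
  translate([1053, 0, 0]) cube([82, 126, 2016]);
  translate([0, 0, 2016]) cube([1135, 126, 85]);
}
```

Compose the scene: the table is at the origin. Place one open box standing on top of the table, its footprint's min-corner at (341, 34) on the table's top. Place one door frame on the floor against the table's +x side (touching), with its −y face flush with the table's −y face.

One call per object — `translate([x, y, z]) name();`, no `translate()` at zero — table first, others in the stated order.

table();
translate([341, 34, 757]) open_box();
translate([686, 0, 0]) door_frame();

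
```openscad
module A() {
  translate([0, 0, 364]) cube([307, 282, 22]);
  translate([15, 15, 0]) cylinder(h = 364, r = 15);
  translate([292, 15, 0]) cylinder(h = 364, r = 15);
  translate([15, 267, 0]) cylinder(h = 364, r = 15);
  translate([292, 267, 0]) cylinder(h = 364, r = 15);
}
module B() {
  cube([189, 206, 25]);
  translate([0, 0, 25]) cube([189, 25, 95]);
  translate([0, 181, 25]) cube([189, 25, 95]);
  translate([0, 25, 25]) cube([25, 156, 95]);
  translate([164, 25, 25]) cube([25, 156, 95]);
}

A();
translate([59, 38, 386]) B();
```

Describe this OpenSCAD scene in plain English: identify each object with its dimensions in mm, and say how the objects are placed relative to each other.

A is a simple wooden stool: a rectangular seat 307 mm (x) by 282 mm (y), 22 mm thick, top face at z = 386 mm, on four round legs, each 30 mm in diameter. The legs rest on z = 0, each leg's axis is inset half a diameter from the nearest pair of seat edges (so the leg's bounding box is flush with the corner).

B is an open storage box with external size 189×206×120 mm and wall thickness 25 mm (the base is also 25 mm thick). The base covers the whole footprint; the four walls stand on the base, with the y-facing walls full-width and the x-facing walls fitting between their inner faces.

The open box is on top of the stool, centred.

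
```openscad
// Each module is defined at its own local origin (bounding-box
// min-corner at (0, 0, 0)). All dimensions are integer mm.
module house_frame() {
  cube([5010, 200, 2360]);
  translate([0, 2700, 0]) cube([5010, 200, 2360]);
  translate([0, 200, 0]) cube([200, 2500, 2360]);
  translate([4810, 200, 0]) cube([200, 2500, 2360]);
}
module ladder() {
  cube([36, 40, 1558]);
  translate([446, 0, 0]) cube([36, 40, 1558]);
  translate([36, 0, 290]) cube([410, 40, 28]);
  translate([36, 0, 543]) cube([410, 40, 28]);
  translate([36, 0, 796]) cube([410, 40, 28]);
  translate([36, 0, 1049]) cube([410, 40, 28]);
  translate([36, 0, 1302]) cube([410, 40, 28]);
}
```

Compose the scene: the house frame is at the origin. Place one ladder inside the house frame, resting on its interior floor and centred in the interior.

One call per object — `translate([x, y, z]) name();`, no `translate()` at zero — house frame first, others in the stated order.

house_frame();
translate([2264, 1430, 0]) ladder();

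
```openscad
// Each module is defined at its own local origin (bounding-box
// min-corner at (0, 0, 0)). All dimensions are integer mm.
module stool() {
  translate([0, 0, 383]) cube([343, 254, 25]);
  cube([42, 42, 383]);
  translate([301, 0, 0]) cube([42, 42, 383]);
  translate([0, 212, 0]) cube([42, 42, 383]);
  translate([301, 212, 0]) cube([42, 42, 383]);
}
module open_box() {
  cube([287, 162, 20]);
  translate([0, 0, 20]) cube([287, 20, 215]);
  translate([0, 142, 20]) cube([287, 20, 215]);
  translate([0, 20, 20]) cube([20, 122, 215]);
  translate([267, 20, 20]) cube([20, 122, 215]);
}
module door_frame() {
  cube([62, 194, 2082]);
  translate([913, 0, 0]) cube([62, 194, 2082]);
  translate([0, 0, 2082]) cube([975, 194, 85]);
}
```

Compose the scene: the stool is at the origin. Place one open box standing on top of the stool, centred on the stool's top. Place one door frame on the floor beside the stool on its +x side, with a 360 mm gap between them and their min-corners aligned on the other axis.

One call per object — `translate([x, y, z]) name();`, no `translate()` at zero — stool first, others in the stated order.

stool();
translate([28, 46, 408]) open_box();
translate([703, 0, 0]) door_frame();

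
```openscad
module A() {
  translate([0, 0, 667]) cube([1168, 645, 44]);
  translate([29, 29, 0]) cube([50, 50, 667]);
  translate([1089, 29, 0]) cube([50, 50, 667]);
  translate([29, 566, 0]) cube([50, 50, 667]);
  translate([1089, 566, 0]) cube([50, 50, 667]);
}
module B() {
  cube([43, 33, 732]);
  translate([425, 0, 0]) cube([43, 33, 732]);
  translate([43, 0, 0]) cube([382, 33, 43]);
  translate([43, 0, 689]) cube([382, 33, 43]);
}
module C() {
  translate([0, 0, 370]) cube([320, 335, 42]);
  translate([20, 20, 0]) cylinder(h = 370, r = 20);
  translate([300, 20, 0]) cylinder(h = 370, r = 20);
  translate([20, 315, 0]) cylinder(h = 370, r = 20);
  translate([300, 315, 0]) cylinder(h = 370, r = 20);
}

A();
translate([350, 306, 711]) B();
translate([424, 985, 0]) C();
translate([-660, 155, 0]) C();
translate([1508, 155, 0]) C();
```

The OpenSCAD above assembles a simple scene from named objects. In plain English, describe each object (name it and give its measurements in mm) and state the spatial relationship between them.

A is a rectangular dining table. The top is 1168×645×44 mm with its upper surface at z = 711 mm. It stands on four 50×50 mm square legs, each inset 29 mm from the nearest pair of top edges, running from the floor to the underside of the top.

B is a picture frame with a 382×646 mm rectangular opening (x by z) and a uniform 43 mm border on every side. Frame depth is 33 mm along y. It is built from two vertical stiles running the full outside height and two horizontal rails spanning the gap between the stiles.

C is a simple wooden stool: a rectangular seat 320 mm (x) by 335 mm (y), 42 mm thick, top face at z = 412 mm, on four round legs, each 40 mm in diameter. The legs rest on z = 0, each leg's axis is inset half a diameter from the nearest pair of seat edges (so the leg's bounding box is flush with the corner).

The picture frame is on top of the table, centred. Three stools sit around the table at the +y, −x, +x sides.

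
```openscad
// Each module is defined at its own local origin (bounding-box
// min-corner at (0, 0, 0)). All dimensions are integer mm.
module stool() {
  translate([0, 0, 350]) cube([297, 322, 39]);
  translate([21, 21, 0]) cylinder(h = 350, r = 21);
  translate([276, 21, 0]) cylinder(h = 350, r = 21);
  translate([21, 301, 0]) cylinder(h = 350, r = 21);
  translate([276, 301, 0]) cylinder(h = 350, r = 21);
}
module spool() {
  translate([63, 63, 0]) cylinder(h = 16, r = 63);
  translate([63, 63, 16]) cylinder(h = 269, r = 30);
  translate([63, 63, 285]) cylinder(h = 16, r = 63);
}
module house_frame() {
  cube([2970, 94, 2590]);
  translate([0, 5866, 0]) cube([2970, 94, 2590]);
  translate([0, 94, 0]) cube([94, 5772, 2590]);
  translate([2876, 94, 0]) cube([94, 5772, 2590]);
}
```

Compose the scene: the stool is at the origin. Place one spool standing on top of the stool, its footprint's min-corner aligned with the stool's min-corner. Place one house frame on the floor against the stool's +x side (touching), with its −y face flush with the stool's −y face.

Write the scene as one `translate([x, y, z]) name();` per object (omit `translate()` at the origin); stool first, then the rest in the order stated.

stool();
translate([0, 0, 389]) spool();
translate([297, 0, 0]) house_frame();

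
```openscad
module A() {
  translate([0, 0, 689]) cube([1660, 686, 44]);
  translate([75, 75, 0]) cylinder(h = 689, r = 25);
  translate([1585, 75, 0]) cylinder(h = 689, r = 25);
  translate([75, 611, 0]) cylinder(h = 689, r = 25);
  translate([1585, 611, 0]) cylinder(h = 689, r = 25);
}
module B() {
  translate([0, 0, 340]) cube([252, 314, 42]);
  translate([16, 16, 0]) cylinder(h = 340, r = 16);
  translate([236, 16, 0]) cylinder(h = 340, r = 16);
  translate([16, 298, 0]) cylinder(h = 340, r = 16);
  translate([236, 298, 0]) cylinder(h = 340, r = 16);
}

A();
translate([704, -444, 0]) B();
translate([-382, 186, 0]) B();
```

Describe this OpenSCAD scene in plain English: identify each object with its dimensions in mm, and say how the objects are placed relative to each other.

A is a table: top 1660 mm (x) × 686 mm (y), 44 mm thick, upper face at z = 733 mm, on four round legs of 50 mm diameter, each leg's bounding box inset 50 mm from the nearest pair of top edges, running from z = 0 to the bottom of the top.

B is a four-legged stool. The seat is 252×314 mm, 42 mm thick, top at z = 382 mm. It stands on four round legs, each 32 mm in diameter, from z = 0 to the seat underside, each leg's axis is inset half a diameter from the nearest pair of seat edges (so the leg's bounding box is flush with the corner).

Two stools sit around the table at the −y, −x sides.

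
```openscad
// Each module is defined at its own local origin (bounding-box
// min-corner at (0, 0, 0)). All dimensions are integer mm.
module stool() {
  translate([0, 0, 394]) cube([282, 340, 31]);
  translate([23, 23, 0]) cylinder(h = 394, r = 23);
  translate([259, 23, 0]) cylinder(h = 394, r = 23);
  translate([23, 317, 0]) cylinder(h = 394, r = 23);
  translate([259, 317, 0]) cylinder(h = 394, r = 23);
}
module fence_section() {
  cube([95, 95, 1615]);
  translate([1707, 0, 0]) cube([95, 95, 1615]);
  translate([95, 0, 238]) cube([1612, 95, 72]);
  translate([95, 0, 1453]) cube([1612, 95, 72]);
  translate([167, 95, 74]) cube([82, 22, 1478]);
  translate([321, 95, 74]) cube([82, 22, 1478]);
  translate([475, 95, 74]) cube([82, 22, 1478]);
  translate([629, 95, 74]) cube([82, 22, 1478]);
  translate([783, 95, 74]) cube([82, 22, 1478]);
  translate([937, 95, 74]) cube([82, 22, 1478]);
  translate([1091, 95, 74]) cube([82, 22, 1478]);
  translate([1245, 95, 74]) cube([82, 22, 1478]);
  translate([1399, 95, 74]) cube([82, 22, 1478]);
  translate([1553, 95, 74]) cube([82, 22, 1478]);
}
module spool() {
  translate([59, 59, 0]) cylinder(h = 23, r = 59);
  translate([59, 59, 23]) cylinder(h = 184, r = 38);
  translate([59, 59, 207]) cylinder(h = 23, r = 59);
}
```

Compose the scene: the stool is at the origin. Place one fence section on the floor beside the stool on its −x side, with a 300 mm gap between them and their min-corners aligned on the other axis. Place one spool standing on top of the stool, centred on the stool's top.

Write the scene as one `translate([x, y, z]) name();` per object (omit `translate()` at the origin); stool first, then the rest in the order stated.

stool();
translate([-2102, 0, 0]) fence_section();
translate([82, 111, 425]) spool();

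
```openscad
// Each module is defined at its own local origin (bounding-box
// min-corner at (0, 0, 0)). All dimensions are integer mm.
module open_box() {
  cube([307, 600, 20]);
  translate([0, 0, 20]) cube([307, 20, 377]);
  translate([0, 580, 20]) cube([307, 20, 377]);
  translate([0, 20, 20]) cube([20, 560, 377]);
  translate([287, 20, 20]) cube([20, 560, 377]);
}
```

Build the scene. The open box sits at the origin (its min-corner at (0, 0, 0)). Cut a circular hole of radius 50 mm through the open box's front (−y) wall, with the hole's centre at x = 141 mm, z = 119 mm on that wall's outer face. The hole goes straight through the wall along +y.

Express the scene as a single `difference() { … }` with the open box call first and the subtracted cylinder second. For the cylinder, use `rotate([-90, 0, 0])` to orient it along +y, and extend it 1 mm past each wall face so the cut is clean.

difference() {
  open_box();
  translate([141, -1, 119]) rotate([-90, 0, 0]) cylinder(h = 22, r = 50);
}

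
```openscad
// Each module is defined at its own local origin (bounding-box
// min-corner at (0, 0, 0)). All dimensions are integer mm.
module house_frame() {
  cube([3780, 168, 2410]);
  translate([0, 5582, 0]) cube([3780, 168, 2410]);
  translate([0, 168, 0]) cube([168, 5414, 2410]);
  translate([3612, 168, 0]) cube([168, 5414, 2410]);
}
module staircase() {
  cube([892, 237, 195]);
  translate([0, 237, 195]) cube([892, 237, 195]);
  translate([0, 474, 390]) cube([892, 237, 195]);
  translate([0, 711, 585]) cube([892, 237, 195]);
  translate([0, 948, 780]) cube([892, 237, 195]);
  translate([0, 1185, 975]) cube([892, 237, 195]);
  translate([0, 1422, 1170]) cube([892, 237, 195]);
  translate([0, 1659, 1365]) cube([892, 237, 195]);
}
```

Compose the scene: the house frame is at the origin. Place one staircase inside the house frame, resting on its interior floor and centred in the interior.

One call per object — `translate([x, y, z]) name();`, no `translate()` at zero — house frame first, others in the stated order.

house_frame();
translate([1444, 1927, 0]) staircase();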